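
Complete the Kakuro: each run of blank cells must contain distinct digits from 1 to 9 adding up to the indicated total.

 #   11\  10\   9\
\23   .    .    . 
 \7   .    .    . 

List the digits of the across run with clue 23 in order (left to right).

23 in 3 cells must be {6,8,9}; 7 in 3 cells must be {1,2,4}.
Nothing is forced directly, so branch on R1C3, whose candidates are 6 or 8. If R1C3 = 6: then R2C3 would have to be in {1,2,4} for the 7 across but in {3} for the 9 down — contradiction. So R1C3 = 8.
R2C3 = 9 − 8 = 1 completes the 9 down.
Nothing is forced directly, so branch on R2C1, whose candidates are 2 or 4. If R2C1 = 4: then R1C1 would have to be in {6,9} for the 23 across but in {7} for the 11 down — contradiction. So R2C1 = 2.
R1C1 = 11 − 2 = 9 completes the 11 down.
R1C2 = 23 − 17 = 6 completes the 23 across.
R2C2 = 7 − 3 = 4 completes the 7 across.

9, 6, 8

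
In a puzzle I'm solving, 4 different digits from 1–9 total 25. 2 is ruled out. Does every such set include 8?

Counterexample: {3,6,7,9} sums to 25 under that restriction without using 8.

No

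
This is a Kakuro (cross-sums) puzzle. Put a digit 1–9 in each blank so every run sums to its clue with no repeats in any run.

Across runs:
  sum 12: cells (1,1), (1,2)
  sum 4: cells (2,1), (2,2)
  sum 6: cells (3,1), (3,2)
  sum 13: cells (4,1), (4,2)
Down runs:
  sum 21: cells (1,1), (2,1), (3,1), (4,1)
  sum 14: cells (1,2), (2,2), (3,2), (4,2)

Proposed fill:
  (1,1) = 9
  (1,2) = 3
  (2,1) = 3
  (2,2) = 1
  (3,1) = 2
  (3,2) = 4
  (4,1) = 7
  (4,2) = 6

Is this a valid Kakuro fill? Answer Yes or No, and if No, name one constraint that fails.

Yes

Across: 9+3=12; 3+1=4; 2+4=6; 7+6=13. Down: 9+3+2+7=21; 3+1+4+6=14. No digit repeats within any run.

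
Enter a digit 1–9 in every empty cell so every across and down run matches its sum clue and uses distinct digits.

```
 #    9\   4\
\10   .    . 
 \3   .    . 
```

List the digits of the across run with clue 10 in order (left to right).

7 3

3 in 2 cells must be {1,2}; 4 in 2 cells must be {1,3}.
The 3 across and the 4 down share only 1, so R2C2 = 1.
R1C2 = 4 − 1 = 3 completes the 4 down.
R2C1 = 3 − 1 = 2 completes the 3 across.
R1C1 = 10 − 3 = 7 completes the 10 across.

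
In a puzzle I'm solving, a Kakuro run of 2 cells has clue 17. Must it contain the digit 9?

Yes

The only way to make 17 from 2 distinct digits is {8,9}, which contains 9.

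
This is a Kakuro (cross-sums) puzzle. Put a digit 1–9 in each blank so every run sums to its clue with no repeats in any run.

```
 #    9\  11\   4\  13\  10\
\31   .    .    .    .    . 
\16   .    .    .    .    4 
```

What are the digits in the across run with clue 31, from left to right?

8 9 1 7 6

16 in 5 cells must be {1,2,3,4,6}; 4 in 2 cells must be {1,3}.
R1C5 = 10 − 4 = 6 completes the 10 down.
Given what's placed, R2C4 must be 6 to fit the 16 across and 13 down.
R1C4 = 13 − 6 = 7 completes the 13 down.
R1C3 = 1: the only remaining digit allowed by both the 31 across and the 4 down.
R2C3 = 4 − 1 = 3 completes the 4 down.
Given what's placed, R1C1 must be 8 to fit the 31 across and 9 down.
R1C2 = 31 − 22 = 9 completes the 31 across.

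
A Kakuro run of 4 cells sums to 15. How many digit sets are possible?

6

4 distinct digits from 1–9 sum between 10 and 30.
Enumerating: {1,2,3,9}, {1,2,4,8}, {1,2,5,7}, {1,3,4,7}, {1,3,5,6}, {2,3,4,6}.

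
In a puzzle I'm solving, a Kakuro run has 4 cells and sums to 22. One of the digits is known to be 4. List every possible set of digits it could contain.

4 distinct digits from 1–9 sum between 10 and 30.
Keeping only sets containing 4.

{1,4,8,9}; {2,4,7,9}; {3,4,6,9}; {3,4,7,8}; {4,5,6,7}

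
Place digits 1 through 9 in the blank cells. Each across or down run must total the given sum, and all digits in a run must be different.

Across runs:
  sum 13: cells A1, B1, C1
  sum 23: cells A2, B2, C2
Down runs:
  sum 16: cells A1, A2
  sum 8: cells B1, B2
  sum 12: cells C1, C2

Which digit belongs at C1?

4

23 in 3 cells must be {6,8,9}; 16 in 2 cells must be {7,9}.
The 23 across and the 16 down share only 9, so A2 = 9.
Given what's placed, B2 must be 6 to fit the 23 across and 8 down.
C2 = 23 − 15 = 8 completes the 23 across.
A1 = 16 − 9 = 7 completes the 16 down.
B1 = 8 − 6 = 2 completes the 8 down.
C1 = 13 − 9 = 4 completes the 13 across.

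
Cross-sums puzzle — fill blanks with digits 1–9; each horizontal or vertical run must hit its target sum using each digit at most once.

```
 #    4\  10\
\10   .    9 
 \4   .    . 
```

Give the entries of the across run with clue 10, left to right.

4 in 2 cells must be {1,3}.
R1C1 = 10 − 9 = 1 completes the 10 across.
R2C1 = 4 − 1 = 3 completes the 4 down.
R2C2 = 4 − 3 = 1 completes the 4 across.

1 9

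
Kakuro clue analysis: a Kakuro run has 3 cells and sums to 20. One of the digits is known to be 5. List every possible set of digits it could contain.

{5,6,9}; {5,7,8}

3 distinct digits from 1–9 sum between 6 and 24.
Keeping only sets containing 5.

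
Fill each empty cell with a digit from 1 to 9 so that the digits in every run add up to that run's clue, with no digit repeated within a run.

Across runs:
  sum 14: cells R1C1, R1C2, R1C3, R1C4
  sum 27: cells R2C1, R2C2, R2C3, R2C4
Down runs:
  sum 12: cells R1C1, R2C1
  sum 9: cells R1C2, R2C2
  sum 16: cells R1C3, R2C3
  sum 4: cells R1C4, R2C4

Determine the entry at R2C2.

16 in 2 cells must be {7,9}; 4 in 2 cells must be {1,3}.
Only 7 fits R1C3 under both its across sum 14 and down sum 16.
Given what's placed, R1C4 must be 1 to fit the 14 across and 4 down.
R2C3 = 16 − 7 = 9 completes the 16 down.
R2C4 = 4 − 1 = 3 completes the 4 down.
R1C1 = 4: the only remaining digit allowed by both the 14 across and the 12 down.
R1C2 = 14 − 12 = 2 completes the 14 across.
R2C1 = 12 − 4 = 8 completes the 12 down.
R2C2 = 27 − 20 = 7 completes the 27 across.

7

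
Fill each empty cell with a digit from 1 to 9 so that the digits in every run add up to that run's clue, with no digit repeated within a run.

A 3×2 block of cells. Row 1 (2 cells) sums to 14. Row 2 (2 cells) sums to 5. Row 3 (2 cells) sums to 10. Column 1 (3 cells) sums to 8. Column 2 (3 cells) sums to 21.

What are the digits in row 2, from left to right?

1, 4

The 14 across and the 8 down share only 5, so (1,1) = 5.
(1,2) = 14 − 5 = 9 completes the 14 across.
Given what's placed, (2,2) must be 4 to fit the 5 across and 21 down.
(3,2) = 21 − 13 = 8 completes the 21 down.
(2,1) = 5 − 4 = 1 completes the 5 across.
(3,1) = 10 − 8 = 2 completes the 10 across.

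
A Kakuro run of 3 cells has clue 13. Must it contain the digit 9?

No

Counterexample: {1,4,8} sums to 13 without using 9.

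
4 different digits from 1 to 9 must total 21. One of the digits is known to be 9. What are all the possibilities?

{1,3,8,9}; {1,4,7,9}; {1,5,6,9}; {2,3,7,9}; {2,4,6,9}; {3,4,5,9}

4 distinct digits from 1–9 sum between 10 and 30.
Keeping only sets containing 9.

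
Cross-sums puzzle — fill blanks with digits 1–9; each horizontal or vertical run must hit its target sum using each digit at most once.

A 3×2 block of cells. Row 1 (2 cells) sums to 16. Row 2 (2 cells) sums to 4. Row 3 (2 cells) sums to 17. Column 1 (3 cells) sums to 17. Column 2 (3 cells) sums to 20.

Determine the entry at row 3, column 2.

16 in 2 cells must be {7,9}; 4 in 2 cells must be {1,3}; 17 in 2 cells must be {8,9}.
The 4 across and the 20 down share only 3, so (2,2) = 3.
Given what's placed, (1,2) must be 9 to fit the 16 across and 20 down.
(2,1) = 4 − 3 = 1 completes the 4 across.
(3,1) = 9: the only remaining digit allowed by both the 17 across and the 17 down.
(3,2) = 17 − 9 = 8 completes the 17 across.
(1,1) = 16 − 9 = 7 completes the 16 across.

8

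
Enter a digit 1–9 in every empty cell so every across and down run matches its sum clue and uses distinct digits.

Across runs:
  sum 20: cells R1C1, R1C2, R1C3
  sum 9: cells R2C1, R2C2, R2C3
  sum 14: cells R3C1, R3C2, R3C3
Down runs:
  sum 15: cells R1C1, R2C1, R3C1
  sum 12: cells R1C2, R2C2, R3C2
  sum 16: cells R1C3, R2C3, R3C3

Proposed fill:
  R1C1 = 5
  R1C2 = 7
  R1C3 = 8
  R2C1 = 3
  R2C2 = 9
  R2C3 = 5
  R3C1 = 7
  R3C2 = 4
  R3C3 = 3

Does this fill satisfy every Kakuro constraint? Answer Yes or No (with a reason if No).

No — the across run R2C1–R2C3 sums to 17, not 9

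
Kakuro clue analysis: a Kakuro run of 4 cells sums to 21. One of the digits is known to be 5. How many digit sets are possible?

4 distinct digits from 1–9 sum between 10 and 30.
Keeping only sets containing 5.
Enumerating: {1,5,6,9}, {1,5,7,8}, {2,5,6,8}, {3,4,5,9}, {3,5,6,7}.

5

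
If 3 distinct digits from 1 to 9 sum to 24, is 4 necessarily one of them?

No

The only way to make 24 from 3 distinct digits is {7,8,9}, which does not contain 4.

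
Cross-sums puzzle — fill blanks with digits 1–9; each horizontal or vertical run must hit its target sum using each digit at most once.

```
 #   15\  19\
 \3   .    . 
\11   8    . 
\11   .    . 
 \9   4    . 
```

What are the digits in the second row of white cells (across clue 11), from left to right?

3 in 2 cells must be {1,2}.
R2C2 = 11 − 8 = 3 completes the 11 across.
Given what's placed, R3C1 must be 2 to fit the 11 across and 15 down.
R3C2 = 11 − 2 = 9 completes the 11 across.
R4C2 = 9 − 4 = 5 completes the 9 across.
R1C1 = 15 − 14 = 1 completes the 15 down.
R1C2 = 3 − 1 = 2 completes the 3 across.

8 3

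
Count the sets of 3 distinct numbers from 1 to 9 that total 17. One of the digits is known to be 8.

3

3 distinct digits from 1–9 sum between 6 and 24.
Keeping only sets containing 8.
Enumerating: {2,7,8}, {3,6,8}, {4,5,8}.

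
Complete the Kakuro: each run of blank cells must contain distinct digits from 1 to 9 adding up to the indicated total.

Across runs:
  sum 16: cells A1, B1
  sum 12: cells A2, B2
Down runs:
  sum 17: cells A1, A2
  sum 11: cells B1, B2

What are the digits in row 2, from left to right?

8, 4

16 in 2 cells must be {7,9}; 17 in 2 cells must be {8,9}.
The 16 across and the 17 down share only 9, so A1 = 9.
B1 = 16 − 9 = 7 completes the 16 across.
A2 = 17 − 9 = 8 completes the 17 down.
B2 = 12 − 8 = 4 completes the 12 across.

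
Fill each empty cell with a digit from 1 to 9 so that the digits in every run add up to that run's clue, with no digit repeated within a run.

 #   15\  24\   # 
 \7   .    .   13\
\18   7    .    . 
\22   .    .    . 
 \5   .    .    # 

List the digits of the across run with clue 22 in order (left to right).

R3C1 = 5: the only remaining digit allowed by both the 22 across and the 15 down.
Nothing is forced directly, so branch on R3C3, whose candidates are 8 or 9. If R3C3 = 9: then R2C3 would have to be in {2,3,5,6,8,9} for the 18 across but in {4} for the 13 down — contradiction. So R3C3 = 8.
R2C3 = 13 − 8 = 5 completes the 13 down.
R3C2 = 22 − 13 = 9 completes the 22 across.

5 9 8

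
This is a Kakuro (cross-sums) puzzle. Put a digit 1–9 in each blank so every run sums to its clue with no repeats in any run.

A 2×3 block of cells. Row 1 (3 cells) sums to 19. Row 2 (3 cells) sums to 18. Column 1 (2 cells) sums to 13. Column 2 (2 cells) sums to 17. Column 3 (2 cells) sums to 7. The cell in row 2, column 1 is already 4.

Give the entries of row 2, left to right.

4 9 5

17 in 2 cells must be {8,9}.
(1,1) = 13 − 4 = 9 completes the 13 down.
Given what's placed, (1,2) must be 8 to fit the 19 across and 17 down.
(1,3) = 19 − 17 = 2 completes the 19 across.
(2,2) = 17 − 8 = 9 completes the 17 down.
(2,3) = 18 − 13 = 5 completes the 18 across.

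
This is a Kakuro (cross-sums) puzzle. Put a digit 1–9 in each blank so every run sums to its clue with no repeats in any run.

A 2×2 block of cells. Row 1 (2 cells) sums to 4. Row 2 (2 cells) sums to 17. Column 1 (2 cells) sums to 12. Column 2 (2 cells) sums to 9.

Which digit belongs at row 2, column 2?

4 in 2 cells must be {1,3}; 17 in 2 cells must be {8,9}.
The 4 across and the 12 down share only 3, so (1,1) = 3.
(1,2) = 4 − 3 = 1 completes the 4 across.
(2,1) = 12 − 3 = 9 completes the 12 down.
(2,2) = 17 − 9 = 8 completes the 17 across.

8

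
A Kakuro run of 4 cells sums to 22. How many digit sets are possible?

11

4 distinct digits from 1–9 sum between 10 and 30.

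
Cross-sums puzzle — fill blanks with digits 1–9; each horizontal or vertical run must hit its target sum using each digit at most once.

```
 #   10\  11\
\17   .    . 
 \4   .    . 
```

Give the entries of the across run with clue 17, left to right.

17 in 2 cells must be {8,9}; 4 in 2 cells must be {1,3}.
The 4 across and the 11 down share only 3, so R2C2 = 3.
R1C2 = 11 − 3 = 8 completes the 11 down.
R2C1 = 4 − 3 = 1 completes the 4 across.
R1C1 = 17 − 8 = 9 completes the 17 across.

9 8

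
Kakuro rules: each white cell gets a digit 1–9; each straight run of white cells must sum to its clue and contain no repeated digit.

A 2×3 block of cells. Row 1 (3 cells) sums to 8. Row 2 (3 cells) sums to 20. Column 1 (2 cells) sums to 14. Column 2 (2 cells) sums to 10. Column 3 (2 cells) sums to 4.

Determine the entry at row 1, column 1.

5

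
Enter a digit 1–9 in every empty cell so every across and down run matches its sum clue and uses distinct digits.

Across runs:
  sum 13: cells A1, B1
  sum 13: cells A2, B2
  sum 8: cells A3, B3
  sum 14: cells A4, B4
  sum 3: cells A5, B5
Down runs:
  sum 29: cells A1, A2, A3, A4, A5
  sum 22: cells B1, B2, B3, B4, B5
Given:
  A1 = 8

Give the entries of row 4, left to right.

3 in 2 cells must be {1,2}.
B1 = 13 − 8 = 5 completes the 13 across.
Nothing is forced directly, so branch on A4, whose candidates are 5 or 6 or 9. If A4 = 5: that forces B4 = 9, A5 = 1, after which B5 would have to be in {2} for the 3 across but in {1,3,4} for the 22 down — contradiction. If A4 = 9: then B4 would have to be in {5} for the 14 across but in {1,2,3,4,6,7,8,9} for the 22 down — contradiction. So A4 = 6.
B4 = 14 − 6 = 8 completes the 14 across.

6 8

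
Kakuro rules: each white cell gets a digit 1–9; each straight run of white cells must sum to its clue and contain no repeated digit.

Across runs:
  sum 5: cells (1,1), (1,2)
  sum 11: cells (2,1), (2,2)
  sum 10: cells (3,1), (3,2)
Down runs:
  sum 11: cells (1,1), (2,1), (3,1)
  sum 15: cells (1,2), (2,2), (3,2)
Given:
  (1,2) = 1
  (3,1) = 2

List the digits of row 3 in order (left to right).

2, 8

(1,1) = 5 − 1 = 4 completes the 5 across.
(2,1) = 11 − 6 = 5 completes the 11 down.
(2,2) = 11 − 5 = 6 completes the 11 across.
(3,2) = 10 − 2 = 8 completes the 10 across.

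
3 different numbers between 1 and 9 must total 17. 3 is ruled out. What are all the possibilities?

3 distinct digits from 1–9 sum between 6 and 24.
Dropping sets that contain 3.

{1,7,9}; {2,6,9}; {2,7,8}; {4,5,8}; {4,6,7}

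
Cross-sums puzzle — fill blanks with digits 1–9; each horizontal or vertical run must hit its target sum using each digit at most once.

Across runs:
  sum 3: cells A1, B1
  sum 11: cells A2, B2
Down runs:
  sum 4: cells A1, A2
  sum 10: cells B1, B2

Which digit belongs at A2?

3 in 2 cells must be {1,2}; 4 in 2 cells must be {1,3}.
The 3 across and the 4 down share only 1, so A1 = 1.
B1 = 3 − 1 = 2 completes the 3 across.
A2 = 4 − 1 = 3 completes the 4 down.
B2 = 11 − 3 = 8 completes the 11 across.

3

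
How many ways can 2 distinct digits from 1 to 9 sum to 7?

3

2 distinct digits from 1–9 sum between 3 and 17.
Enumerating: {1,6}, {2,5}, {3,4}.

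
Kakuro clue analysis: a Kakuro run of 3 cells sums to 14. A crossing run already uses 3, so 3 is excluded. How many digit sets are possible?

5

3 distinct digits from 1–9 sum between 6 and 24.
Dropping sets that contain 3.
Enumerating: {1,4,9}, {1,5,8}, {1,6,7}, {2,4,8}, {2,5,7}.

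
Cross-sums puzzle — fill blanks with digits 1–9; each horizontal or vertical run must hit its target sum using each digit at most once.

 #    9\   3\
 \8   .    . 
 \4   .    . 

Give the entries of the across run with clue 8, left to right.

4 in 2 cells must be {1,3}; 3 in 2 cells must be {1,2}.
The 4 across and the 3 down share only 1, so R2C2 = 1.
R1C2 = 3 − 1 = 2 completes the 3 down.
R2C1 = 4 − 1 = 3 completes the 4 across.
R1C1 = 8 − 2 = 6 completes the 8 across.

6 2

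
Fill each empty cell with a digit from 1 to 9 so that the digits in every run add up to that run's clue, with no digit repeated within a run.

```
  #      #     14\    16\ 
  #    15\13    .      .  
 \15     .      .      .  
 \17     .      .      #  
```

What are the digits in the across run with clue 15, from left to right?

17 in 2 cells must be {8,9}; 16 in 2 cells must be {7,9}.
Nothing is forced directly, so branch on R2C3, whose candidates are 7 or 9. If R2C3 = 9: that forces R1C3 = 7, after which R2C1 would have to be in {1,2,4,5} for the 15 across but in {6,7,8,9} for the 15 down — contradiction. So R2C3 = 7.
R1C3 = 16 − 7 = 9 completes the 16 down.
R2C1 = 6: the only remaining digit allowed by both the 15 across and the 15 down.
R2C2 = 15 − 13 = 2 completes the 15 across.
R3C1 = 15 − 6 = 9 completes the 15 down.
R3C2 = 17 − 9 = 8 completes the 17 across.
R1C2 = 13 − 9 = 4 completes the 13 across.

6 2 7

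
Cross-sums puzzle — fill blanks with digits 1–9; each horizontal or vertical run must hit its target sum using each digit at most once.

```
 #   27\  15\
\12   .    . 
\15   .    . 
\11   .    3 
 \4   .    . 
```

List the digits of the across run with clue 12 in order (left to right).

4 in 2 cells must be {1,3}.
R3C1 = 11 − 3 = 8 completes the 11 across.
R4C1 = 3: the only remaining digit allowed by both the 4 across and the 27 down.
R4C2 = 4 − 3 = 1 completes the 4 across.
No cell is forced outright now. R1C1 can only be 7 or 9 (the digits allowed by both its 12 across and its 27 down). If R1C1 = 9: then R1C2 would have to be in {3} for the 12 across but in {2,4,5,6,7,9} for the 15 down — contradiction. So R1C1 = 7.
R1C2 = 12 − 7 = 5 completes the 12 across.
R2C1 = 27 − 18 = 9 completes the 27 down.
R2C2 = 15 − 9 = 6 completes the 15 across.

7 5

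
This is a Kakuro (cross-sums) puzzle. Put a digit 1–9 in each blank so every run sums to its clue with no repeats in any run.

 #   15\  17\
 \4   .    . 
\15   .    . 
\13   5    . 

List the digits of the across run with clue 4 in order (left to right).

4 in 2 cells must be {1,3}.
R3C2 = 13 − 5 = 8 completes the 13 across.
Given what's placed, R1C2 must be 3 to fit the 4 across and 17 down.
R2C2 = 17 − 11 = 6 completes the 17 down.
R1C1 = 4 − 3 = 1 completes the 4 across.
R2C1 = 15 − 6 = 9 completes the 15 across.

1 3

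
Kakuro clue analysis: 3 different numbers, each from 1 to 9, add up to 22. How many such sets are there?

2

3 distinct digits from 1–9 sum between 6 and 24.
Enumerating: {5,8,9}, {6,7,9}.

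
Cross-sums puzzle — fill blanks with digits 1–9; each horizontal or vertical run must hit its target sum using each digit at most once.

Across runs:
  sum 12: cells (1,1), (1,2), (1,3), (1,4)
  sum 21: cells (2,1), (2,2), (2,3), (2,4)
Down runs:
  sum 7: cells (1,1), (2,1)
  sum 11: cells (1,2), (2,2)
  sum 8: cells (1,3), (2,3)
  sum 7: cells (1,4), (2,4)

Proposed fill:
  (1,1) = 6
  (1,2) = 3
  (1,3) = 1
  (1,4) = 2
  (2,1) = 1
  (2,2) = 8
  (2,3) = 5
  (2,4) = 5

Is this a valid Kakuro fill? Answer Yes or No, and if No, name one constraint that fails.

No — the down run (1,3)–(2,3) sums to 6, not 8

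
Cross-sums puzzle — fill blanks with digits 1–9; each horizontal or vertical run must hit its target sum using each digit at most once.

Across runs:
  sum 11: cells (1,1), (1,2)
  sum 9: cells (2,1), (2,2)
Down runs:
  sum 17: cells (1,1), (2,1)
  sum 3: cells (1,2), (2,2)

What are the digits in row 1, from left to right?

17 in 2 cells must be {8,9}; 3 in 2 cells must be {1,2}.
The 11 across and the 3 down share only 2, so (1,2) = 2.
The 9 across and the 17 down share only 8, so (2,1) = 8.
(2,2) = 9 − 8 = 1 completes the 9 across.
(1,1) = 11 − 2 = 9 completes the 11 across.

9, 2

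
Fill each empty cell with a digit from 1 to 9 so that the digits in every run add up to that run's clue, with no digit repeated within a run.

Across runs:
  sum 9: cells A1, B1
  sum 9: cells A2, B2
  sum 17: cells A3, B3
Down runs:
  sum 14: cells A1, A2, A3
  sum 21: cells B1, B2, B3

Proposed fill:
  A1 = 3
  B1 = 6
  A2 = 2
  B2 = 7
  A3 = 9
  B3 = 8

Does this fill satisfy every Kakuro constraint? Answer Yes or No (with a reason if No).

Yes

Across: 3+6=9; 2+7=9; 9+8=17. Down: 3+2+9=14; 6+7+8=21. No digit repeats within any run.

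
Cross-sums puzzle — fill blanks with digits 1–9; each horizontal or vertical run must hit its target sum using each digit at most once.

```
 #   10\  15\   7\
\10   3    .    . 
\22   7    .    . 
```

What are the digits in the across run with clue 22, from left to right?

R1C2 = 6: the only remaining digit allowed by both the 10 across and the 15 down.
R1C3 = 10 − 9 = 1 completes the 10 across.
R2C2 = 15 − 6 = 9 completes the 15 down.
R2C3 = 22 − 16 = 6 completes the 22 across.

7, 9, 6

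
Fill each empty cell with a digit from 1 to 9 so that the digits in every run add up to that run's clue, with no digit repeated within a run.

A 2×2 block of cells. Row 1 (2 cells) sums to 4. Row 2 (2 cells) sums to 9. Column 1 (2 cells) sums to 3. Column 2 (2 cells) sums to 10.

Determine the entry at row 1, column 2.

4 in 2 cells must be {1,3}; 3 in 2 cells must be {1,2}.
The 4 across and the 3 down share only 1, so (1,1) = 1.
(1,2) = 4 − 1 = 3 completes the 4 across.
(2,1) = 3 − 1 = 2 completes the 3 down.
(2,2) = 9 − 2 = 7 completes the 9 across.

3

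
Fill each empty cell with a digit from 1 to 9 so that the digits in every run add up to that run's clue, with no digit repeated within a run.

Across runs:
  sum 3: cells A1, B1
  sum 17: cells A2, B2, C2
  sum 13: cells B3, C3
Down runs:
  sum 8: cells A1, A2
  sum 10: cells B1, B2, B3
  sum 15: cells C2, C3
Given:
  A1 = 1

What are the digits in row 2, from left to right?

3 in 2 cells must be {1,2}.
B1 = 3 − 1 = 2 completes the 3 across.
A2 = 8 − 1 = 7 completes the 8 down.
B2 = 1: the only remaining digit allowed by both the 17 across and the 10 down.
C2 = 17 − 8 = 9 completes the 17 across.
B3 = 10 − 3 = 7 completes the 10 down.
C3 = 13 − 7 = 6 completes the 13 across.

7 1 9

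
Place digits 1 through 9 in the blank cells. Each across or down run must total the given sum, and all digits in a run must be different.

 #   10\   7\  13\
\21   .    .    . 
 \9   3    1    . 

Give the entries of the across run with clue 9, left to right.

3 1 5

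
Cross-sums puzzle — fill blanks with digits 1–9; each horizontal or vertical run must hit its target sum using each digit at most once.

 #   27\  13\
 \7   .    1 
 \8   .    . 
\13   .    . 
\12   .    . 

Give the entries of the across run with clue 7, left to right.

R1C1 = 7 − 1 = 6 completes the 7 across.
Nothing is forced directly, so branch on R2C1, whose candidates are 5 or 7. If R2C1 = 7: then R2C2 would have to be in {1} for the 8 across but in {2,3,4,5,6,7} for the 13 down — contradiction. So R2C1 = 5.
R2C2 = 8 − 5 = 3 completes the 8 across.
No cell is forced outright now. R3C1 can only be 7 or 9 (the digits allowed by both its 13 across and its 27 down). If R3C1 = 7: then R3C2 would have to be in {6} for the 13 across but in {2,4,5,7} for the 13 down — contradiction. So R3C1 = 9.
R3C2 = 13 − 9 = 4 completes the 13 across.
R4C1 = 27 − 20 = 7 completes the 27 down.
R4C2 = 12 − 7 = 5 completes the 12 across.

6 1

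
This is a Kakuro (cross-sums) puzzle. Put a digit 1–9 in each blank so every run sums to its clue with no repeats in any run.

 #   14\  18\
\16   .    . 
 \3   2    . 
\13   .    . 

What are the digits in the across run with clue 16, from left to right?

16 in 2 cells must be {7,9}; 3 in 2 cells must be {1,2}.
R2C2 = 3 − 2 = 1 completes the 3 across.
R1C2 = 9: the only remaining digit allowed by both the 16 across and the 18 down.
R3C2 = 18 − 10 = 8 completes the 18 down.
R1C1 = 16 − 9 = 7 completes the 16 across.
R3C1 = 13 − 8 = 5 completes the 13 across.

7 9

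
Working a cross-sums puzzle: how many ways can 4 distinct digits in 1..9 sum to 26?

5

4 distinct digits from 1–9 sum between 10 and 30.
Enumerating: {2,7,8,9}, {3,6,8,9}, {4,5,8,9}, {4,6,7,9}, {5,6,7,8}.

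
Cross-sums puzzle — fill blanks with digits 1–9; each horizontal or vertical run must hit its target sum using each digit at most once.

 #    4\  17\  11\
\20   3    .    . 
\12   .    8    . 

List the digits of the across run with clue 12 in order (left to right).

4 in 2 cells must be {1,3}; 17 in 2 cells must be {8,9}.
R1C2 = 17 − 8 = 9 completes the 17 down.
R1C3 = 20 − 12 = 8 completes the 20 across.
R2C1 = 4 − 3 = 1 completes the 4 down.
R2C3 = 12 − 9 = 3 completes the 12 across.

1 8 3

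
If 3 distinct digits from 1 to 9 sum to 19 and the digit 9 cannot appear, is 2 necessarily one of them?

No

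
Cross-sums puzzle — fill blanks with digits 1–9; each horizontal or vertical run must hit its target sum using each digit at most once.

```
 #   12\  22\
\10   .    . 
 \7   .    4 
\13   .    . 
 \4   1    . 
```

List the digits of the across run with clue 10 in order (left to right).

2 8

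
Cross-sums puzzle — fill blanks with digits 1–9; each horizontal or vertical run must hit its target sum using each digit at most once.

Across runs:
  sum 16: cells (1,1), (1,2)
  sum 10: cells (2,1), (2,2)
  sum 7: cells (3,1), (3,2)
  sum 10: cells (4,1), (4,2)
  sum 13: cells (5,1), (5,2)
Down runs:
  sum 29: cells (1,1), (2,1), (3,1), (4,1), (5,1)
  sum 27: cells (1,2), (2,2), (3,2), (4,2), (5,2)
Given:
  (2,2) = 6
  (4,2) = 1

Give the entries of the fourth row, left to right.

9 1

16 in 2 cells must be {7,9}.
(2,1) = 10 − 6 = 4 completes the 10 across.
(4,1) = 10 − 1 = 9 completes the 10 across.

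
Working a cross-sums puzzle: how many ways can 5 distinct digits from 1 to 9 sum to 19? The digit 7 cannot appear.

3

5 distinct digits from 1–9 sum between 15 and 35.
Dropping sets that contain 7.
Enumerating: {1,2,3,4,9}, {1,2,3,5,8}, {1,3,4,5,6}.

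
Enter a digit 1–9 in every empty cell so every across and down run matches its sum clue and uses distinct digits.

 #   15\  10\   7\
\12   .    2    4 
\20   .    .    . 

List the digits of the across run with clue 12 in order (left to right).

6, 2, 4

R1C1 = 12 − 6 = 6 completes the 12 across.
R2C1 = 15 − 6 = 9 completes the 15 down.
R2C2 = 10 − 2 = 8 completes the 10 down.
R2C3 = 20 − 17 = 3 completes the 20 across.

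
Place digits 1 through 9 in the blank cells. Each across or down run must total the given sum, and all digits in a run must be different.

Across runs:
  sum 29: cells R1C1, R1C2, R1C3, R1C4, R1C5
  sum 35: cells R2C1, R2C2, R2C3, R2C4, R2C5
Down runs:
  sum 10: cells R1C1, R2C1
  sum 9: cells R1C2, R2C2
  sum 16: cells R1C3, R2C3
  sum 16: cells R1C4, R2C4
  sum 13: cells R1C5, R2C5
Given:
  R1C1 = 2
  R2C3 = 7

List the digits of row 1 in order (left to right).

2 3 9 7 8

35 in 5 cells must be {5,6,7,8,9}; 16 in 2 cells must be {7,9}.
R1C3 = 16 − 7 = 9 completes the 16 down.
Given what's placed, R1C4 must be 7 to fit the 29 across and 16 down.
R2C1 = 10 − 2 = 8 completes the 10 down.
R2C4 = 16 − 7 = 9 completes the 16 down.
Nothing is forced directly, so branch on R2C2, whose candidates are 5 or 6. If R2C2 = 5: then R1C2 would have to be in {3,5,6,8} for the 29 across but in {4} for the 9 down — contradiction. So R2C2 = 6.
R1C2 = 9 − 6 = 3 completes the 9 down.
R1C5 = 29 − 21 = 8 completes the 29 across.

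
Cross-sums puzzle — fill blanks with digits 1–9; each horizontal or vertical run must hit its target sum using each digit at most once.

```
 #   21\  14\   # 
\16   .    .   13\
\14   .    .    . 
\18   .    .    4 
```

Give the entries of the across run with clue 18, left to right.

8 6 4

16 in 2 cells must be {7,9}.
R2C3 = 13 − 4 = 9 completes the 13 down.
Given what's placed, R2C1 must be 4 to fit the 14 across and 21 down.
R2C2 = 14 − 13 = 1 completes the 14 across.
Given what's placed, R1C1 must be 9 to fit the 16 across and 21 down.
R1C2 = 16 − 9 = 7 completes the 16 across.
R3C1 = 21 − 13 = 8 completes the 21 down.
R3C2 = 18 − 12 = 6 completes the 18 across.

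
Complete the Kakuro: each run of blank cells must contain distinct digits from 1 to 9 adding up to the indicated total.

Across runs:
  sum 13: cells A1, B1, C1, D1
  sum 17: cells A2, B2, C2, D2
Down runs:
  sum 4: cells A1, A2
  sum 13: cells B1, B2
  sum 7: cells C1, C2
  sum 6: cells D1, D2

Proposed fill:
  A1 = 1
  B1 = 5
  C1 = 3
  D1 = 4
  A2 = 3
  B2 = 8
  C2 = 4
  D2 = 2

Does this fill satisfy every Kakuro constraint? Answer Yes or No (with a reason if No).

Across: 1+5+3+4=13; 3+8+4+2=17. Down: 1+3=4; 5+8=13; 3+4=7; 4+2=6. No digit repeats within any run.

Yes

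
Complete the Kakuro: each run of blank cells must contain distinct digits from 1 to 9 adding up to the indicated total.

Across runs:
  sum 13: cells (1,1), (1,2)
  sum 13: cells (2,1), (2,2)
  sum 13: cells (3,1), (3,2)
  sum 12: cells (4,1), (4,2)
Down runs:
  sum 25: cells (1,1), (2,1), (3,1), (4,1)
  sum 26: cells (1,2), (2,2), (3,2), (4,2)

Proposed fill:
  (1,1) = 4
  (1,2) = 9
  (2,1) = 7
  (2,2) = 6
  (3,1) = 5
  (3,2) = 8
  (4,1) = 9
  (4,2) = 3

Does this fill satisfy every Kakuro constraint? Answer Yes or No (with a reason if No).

Yes

Across: 4+9=13; 7+6=13; 5+8=13; 9+3=12. Down: 4+7+5+9=25; 9+6+8+3=26. No digit repeats within any run.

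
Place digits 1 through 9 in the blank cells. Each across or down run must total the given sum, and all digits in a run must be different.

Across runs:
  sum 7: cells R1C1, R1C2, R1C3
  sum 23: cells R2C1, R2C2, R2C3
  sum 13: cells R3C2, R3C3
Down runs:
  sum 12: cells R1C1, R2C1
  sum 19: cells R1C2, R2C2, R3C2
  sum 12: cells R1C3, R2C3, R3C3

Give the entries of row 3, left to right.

7 in 3 cells must be {1,2,4}; 23 in 3 cells must be {6,8,9}.
Only 4 fits R1C1 under both its across sum 7 and down sum 12.
Given what's placed, R1C2 must be 2 to fit the 7 across and 19 down.
R1C3 = 7 − 6 = 1 completes the 7 across.
R2C1 = 12 − 4 = 8 completes the 12 down.
R2C2 = 9: the only remaining digit allowed by both the 23 across and the 19 down.
R2C3 = 23 − 17 = 6 completes the 23 across.
R3C2 = 19 − 11 = 8 completes the 19 down.
R3C3 = 13 − 8 = 5 completes the 13 across.

8 5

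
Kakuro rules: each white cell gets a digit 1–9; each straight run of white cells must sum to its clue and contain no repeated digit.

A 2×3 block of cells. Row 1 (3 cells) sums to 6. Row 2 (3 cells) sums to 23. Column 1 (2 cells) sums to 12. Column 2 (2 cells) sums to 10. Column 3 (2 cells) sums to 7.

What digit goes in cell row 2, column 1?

6 in 3 cells must be {1,2,3}; 23 in 3 cells must be {6,8,9}.
The 6 across and the 12 down share only 3, so (1,1) = 3.
(2,1) = 12 − 3 = 9 completes the 12 down.
Given what's placed, (2,3) must be 6 to fit the 23 across and 7 down.
(1,3) = 7 − 6 = 1 completes the 7 down.
(2,2) = 23 − 15 = 8 completes the 23 across.
(1,2) = 6 − 4 = 2 completes the 6 across.

9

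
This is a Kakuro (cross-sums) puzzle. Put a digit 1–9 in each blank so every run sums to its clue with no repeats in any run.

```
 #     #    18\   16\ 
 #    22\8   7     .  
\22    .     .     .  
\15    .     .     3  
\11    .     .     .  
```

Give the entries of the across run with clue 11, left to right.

R1C3 = 8 − 7 = 1 completes the 8 across.
No cell is forced outright now. R3C2 can only be 4 or 5 or 8 (the digits allowed by both its 15 across and its 18 down). If R3C2 = 5: then R2C2 would have to be in {5,6,7,8,9} for the 22 across but in {2,4} for the 18 down — contradiction. If R3C2 = 8: then R2C2 would have to be in {5,6,7,8,9} for the 22 across but in {1,2} for the 18 down — contradiction. So R3C2 = 4.
R3C1 = 15 − 7 = 8 completes the 15 across.
Given what's placed, R4C1 must be 5 to fit the 11 across and 22 down.
Given what's placed, R4C2 must be 2 to fit the 11 across and 18 down.
R4C3 = 11 − 7 = 4 completes the 11 across.

5 2 4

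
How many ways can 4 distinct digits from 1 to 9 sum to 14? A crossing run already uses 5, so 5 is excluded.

3

4 distinct digits from 1–9 sum between 10 and 30.
Dropping sets that contain 5.
Enumerating: {1,2,3,8}, {1,2,4,7}, {1,3,4,6}.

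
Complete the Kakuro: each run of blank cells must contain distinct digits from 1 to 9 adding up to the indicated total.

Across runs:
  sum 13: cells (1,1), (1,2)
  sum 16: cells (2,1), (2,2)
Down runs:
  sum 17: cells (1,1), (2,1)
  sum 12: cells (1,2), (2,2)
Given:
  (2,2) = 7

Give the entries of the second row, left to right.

16 in 2 cells must be {7,9}; 17 in 2 cells must be {8,9}.
(1,2) = 12 − 7 = 5 completes the 12 down.
(2,1) = 16 − 7 = 9 completes the 16 across.
(1,1) = 13 − 5 = 8 completes the 13 across.

9 7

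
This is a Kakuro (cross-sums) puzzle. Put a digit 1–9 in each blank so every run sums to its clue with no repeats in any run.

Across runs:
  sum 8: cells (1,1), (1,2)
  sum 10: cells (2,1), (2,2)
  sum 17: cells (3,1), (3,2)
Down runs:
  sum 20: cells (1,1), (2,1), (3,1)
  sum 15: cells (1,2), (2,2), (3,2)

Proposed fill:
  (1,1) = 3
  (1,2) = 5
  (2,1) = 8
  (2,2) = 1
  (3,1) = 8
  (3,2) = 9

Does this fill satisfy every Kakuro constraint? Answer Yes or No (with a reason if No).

No — the down run (1,1)–(3,1) sums to 19, not 20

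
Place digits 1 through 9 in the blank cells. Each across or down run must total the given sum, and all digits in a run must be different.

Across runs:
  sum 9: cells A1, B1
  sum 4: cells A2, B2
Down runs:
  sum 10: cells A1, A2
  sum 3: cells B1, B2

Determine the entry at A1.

7

4 in 2 cells must be {1,3}; 3 in 2 cells must be {1,2}.
The 4 across and the 3 down share only 1, so B2 = 1.
B1 = 3 − 1 = 2 completes the 3 down.
A2 = 4 − 1 = 3 completes the 4 across.
A1 = 9 − 2 = 7 completes the 9 across.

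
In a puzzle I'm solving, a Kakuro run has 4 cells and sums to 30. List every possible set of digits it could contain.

{6,7,8,9}

4 distinct digits from 1–9 sum between 10 and 30.
Only one set works: {6,7,8,9}.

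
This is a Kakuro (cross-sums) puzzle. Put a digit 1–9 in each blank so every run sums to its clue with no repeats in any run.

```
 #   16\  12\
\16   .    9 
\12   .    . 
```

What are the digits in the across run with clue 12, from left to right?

16 in 2 cells must be {7,9}.
R1C1 = 16 − 9 = 7 completes the 16 across.
R2C1 = 16 − 7 = 9 completes the 16 down.
R2C2 = 12 − 9 = 3 completes the 12 across.

9 3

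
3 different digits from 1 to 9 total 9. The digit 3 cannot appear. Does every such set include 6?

The only way to make 9 from 3 distinct digits under that restriction is {1,2,6}, which contains 6.

Yes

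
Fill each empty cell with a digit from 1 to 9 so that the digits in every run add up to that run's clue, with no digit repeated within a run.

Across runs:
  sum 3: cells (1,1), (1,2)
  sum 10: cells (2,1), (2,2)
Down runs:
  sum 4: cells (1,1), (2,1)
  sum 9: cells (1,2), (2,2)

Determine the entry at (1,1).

1

3 in 2 cells must be {1,2}; 4 in 2 cells must be {1,3}.
The 3 across and the 4 down share only 1, so (1,1) = 1.
(1,2) = 3 − 1 = 2 completes the 3 across.
(2,1) = 4 − 1 = 3 completes the 4 down.
(2,2) = 10 − 3 = 7 completes the 10 across.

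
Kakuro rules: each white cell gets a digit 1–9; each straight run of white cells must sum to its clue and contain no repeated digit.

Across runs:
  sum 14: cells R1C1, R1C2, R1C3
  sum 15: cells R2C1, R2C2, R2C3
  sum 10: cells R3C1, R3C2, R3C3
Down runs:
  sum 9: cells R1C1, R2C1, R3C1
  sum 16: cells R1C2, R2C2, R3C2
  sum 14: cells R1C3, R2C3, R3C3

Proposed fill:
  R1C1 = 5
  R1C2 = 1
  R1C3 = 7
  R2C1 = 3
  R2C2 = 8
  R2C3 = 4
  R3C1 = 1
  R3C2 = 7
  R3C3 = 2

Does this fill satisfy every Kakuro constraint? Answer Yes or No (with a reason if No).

No — the down run R1C3–R3C3 sums to 13, not 14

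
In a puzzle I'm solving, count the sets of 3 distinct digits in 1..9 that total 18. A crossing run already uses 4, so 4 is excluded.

3 distinct digits from 1–9 sum between 6 and 24.
Dropping sets that contain 4.
Enumerating: {1,8,9}, {2,7,9}, {3,6,9}, {3,7,8}, {5,6,7}.

5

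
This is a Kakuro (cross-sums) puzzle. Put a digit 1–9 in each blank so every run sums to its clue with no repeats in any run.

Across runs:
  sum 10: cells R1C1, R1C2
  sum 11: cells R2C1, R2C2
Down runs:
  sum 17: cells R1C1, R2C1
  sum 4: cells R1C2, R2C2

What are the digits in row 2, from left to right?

17 in 2 cells must be {8,9}; 4 in 2 cells must be {1,3}.
The 11 across and the 4 down share only 3, so R2C2 = 3.
R1C2 = 4 − 3 = 1 completes the 4 down.
R2C1 = 11 − 3 = 8 completes the 11 across.
R1C1 = 10 − 1 = 9 completes the 10 across.

8, 3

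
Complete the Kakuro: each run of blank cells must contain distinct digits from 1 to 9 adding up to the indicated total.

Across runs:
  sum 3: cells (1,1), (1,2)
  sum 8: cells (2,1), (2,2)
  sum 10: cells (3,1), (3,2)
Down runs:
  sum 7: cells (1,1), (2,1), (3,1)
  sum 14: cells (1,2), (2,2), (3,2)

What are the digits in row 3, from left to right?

4 6

3 in 2 cells must be {1,2}; 7 in 3 cells must be {1,2,4}.
Nothing is forced directly, so branch on (1,1), whose candidates are 1 or 2. If (1,1) = 1: that forces (1,2) = 2, (2,1) = 2, after which (2,2) would have to be in {6} for the 8 across but in {3,4,5,7,8,9} for the 14 down — contradiction. So (1,1) = 2.
(1,2) = 3 − 2 = 1 completes the 3 across.
Given what's placed, (2,1) must be 1 to fit the 8 across and 7 down.
(2,2) = 8 − 1 = 7 completes the 8 across.
(3,1) = 7 − 3 = 4 completes the 7 down.
(3,2) = 10 − 4 = 6 completes the 10 across.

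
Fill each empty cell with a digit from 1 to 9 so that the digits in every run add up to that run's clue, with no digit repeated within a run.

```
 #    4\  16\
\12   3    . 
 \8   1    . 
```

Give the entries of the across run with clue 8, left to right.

1 7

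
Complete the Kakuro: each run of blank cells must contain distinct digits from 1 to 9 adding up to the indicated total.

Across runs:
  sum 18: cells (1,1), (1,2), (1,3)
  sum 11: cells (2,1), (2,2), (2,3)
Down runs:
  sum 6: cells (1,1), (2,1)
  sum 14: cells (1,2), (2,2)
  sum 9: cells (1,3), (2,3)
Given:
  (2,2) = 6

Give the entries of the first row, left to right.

4 8 6

(1,2) = 14 − 6 = 8 completes the 14 down.
Nothing is forced directly, so branch on (1,1), whose candidates are 1 or 4. If (1,1) = 1: then (1,3) would have to be in {9} for the 18 across but in {1,2,3,4,5,6,7,8} for the 9 down — contradiction. So (1,1) = 4.
(1,3) = 18 − 12 = 6 completes the 18 across.
(2,1) = 6 − 4 = 2 completes the 6 down.
(2,3) = 11 − 8 = 3 completes the 11 across.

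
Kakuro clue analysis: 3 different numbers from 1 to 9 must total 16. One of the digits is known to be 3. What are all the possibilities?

{3,4,9}; {3,5,8}; {3,6,7}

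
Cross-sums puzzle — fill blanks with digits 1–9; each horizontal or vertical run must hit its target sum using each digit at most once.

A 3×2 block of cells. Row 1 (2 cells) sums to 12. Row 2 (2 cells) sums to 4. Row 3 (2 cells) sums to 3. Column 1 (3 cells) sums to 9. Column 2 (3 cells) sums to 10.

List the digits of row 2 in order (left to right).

3, 1

4 in 2 cells must be {1,3}; 3 in 2 cells must be {1,2}.
Nothing is forced directly, so branch on (3,1), whose candidates are 1 or 2. If (3,1) = 2: that forces (3,2) = 1, (2,2) = 3, after which (1,2) would have to be in {3,4,5,7,8,9} for the 12 across but in {6} for the 10 down — contradiction. So (3,1) = 1.
Given what's placed, (2,1) must be 3 to fit the 4 across and 9 down.
(2,2) = 4 − 3 = 1 completes the 4 across.
(3,2) = 3 − 1 = 2 completes the 3 across.
(1,1) = 9 − 4 = 5 completes the 9 down.
(1,2) = 12 − 5 = 7 completes the 12 across.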